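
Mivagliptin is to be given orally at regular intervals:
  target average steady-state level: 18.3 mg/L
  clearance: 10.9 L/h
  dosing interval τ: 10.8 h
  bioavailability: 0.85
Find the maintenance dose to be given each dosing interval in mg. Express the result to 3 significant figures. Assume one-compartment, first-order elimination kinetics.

At steady state, F × (Dose/τ) = Css × CL.
Dose = Css × CL × τ / F = 18.3 × 10.90 × 10.8 / 0.85 = 2534 mg

2530 mg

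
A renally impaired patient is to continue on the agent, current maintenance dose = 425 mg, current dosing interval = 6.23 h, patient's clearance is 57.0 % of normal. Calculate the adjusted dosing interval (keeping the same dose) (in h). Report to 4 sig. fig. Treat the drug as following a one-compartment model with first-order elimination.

To keep the same average steady-state level, dosing rate must scale with clearance.
CL ratio = 57.0 / 100 = 0.5700
New interval (same dose) = 6.23 / 0.5700 = 10.93 h

10.93 h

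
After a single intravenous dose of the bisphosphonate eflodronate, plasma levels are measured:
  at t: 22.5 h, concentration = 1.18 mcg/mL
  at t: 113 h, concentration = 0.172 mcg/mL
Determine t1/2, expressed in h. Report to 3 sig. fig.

k = ln(C₁/C₂) / (t₂ − t₁) = ln(1.18/0.172) / (113 − 22.5)
  = 1.926 / 90.50 = 0.02128 h⁻¹
t½ = ln2 / k = 0.693147 / 0.02128 = 32.57 h

32.6 h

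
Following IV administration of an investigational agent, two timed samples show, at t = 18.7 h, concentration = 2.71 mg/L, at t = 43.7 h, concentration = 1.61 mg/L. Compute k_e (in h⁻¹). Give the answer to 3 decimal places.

k = ln(C₁/C₂) / (t₂ − t₁) = ln(2.71/1.61) / (43.7 − 18.7)
  = 0.5207 / 25.00 = 0.02083 h⁻¹

0.021 h⁻¹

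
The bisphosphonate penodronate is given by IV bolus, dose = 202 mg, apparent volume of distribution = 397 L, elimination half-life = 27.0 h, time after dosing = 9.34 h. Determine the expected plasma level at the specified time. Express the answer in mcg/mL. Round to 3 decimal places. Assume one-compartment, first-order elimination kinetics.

C₀ = Dose / Vd = 202.0 / 397 = 0.5088 mg/L
k = ln2 / t½ = 0.693147 / 27.0 = 0.02567 h⁻¹
C = C₀ · e^(−k·t) = 0.5088 × e^(−0.02567 × 9.34)
  = 0.5088 × 0.7868 = 0.4003 mg/L
(0.4003 mg/L = 0.4003 mcg/mL)

0.400 mcg/mL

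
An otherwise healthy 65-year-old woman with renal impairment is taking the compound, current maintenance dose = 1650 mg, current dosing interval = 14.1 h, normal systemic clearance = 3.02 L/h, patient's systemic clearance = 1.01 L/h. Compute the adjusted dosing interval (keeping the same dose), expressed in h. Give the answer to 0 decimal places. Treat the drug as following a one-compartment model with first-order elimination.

To keep the same average steady-state level, dosing rate must scale with clearance.
CL ratio = 1.01 / 3.02 = 0.3344
New interval (same dose) = 14.1 / 0.3344 = 42.17 h

42 h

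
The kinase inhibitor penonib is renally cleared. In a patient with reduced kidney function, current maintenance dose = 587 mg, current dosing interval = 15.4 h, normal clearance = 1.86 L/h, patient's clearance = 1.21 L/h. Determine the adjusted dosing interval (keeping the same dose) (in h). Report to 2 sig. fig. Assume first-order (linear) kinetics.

To keep the same average steady-state level, dosing rate must scale with clearance.
CL ratio = 1.21 / 1.86 = 0.6505
New interval (same dose) = 15.4 / 0.6505 = 23.67 h

24 h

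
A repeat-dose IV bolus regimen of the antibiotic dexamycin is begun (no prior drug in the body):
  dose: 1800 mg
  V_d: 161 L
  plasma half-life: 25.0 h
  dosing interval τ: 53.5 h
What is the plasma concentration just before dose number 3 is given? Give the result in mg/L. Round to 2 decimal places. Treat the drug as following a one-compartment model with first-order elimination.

C₀ per dose = Dose / Vd = 1800 / 161 = 11.18 mg/L
k = ln2 / t½ = 0.693147 / 25.0 = 0.02773 h⁻¹
Fraction remaining after one interval: r = e^(−kτ) = e^(−0.02773 × 53.5) = 0.2268
Before dose 3, 2 doses have been given (aged 1τ, 2τ).
C_trough = C₀ × (r + r²) = 11.18 × (0.2268 + 0.05144) = 3.111 mg/L

3.11 mg/L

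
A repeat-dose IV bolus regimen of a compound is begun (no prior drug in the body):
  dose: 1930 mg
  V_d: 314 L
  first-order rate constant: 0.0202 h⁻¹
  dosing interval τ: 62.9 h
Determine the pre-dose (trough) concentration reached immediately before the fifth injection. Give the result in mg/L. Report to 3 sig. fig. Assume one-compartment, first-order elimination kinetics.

C₀ per dose = Dose / Vd = 1930 / 314 = 6.146 mg/L
Fraction remaining after one interval: r = e^(−kτ) = e^(−0.02020 × 62.9) = 0.2807
Before dose 5, 4 doses have been given (aged 1τ, 2τ, 3τ, 4τ).
C_trough = C₀ × (r + r² + … + r^4) = C₀ × r(1−r^4)/(1−r)
        = 6.146 × 0.2807 × (1 − 0.006208) / (1 − 0.2807) = 2.384 mg/L

2.38 mg/L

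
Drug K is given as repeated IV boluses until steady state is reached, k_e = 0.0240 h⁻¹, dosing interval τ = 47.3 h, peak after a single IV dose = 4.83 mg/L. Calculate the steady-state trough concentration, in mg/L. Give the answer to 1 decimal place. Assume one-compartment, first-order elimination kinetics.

2.3 mg/L

e^(−kτ) = e^(−0.02400 × 47.3) = 0.3214
Accumulation ratio R = 1 / (1 − e^(−kτ)) = 1 / (1 − 0.3214) = 1.474
Steady-state trough = C₀ × R × e^(−kτ) = 4.83 × 1.474 × 0.3214 = 2.288 mg/L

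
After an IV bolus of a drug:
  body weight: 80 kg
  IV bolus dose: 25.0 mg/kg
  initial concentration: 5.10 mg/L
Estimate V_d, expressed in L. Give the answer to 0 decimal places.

392 L

Dose = 25.0 × 80 = 2000 mg
Vd = Dose / C₀ = 2000 / 5.10 = 392.2 L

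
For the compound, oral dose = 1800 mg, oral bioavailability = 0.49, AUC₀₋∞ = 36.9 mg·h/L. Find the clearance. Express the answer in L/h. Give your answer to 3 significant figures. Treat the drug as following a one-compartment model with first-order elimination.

23.9 L/h

CL = F·Dose / AUC = 0.49 × 1800 / 36.9 = 23.90 L/h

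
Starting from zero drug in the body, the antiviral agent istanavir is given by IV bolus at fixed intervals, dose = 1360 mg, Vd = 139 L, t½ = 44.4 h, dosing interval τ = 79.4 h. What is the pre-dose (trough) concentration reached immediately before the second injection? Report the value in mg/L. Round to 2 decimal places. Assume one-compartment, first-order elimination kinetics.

C₀ per dose = Dose / Vd = 1360 / 139 = 9.784 mg/L
k = ln2 / t½ = 0.693147 / 44.4 = 0.01561 h⁻¹
Fraction remaining after one interval: r = e^(−kτ) = e^(−0.01561 × 79.4) = 0.2895
Before dose 2, 1 dose has been given (aged 1τ).
C_trough = C₀ × r = 9.784 × 0.2895 = 2.832 mg/L

2.83 mg/L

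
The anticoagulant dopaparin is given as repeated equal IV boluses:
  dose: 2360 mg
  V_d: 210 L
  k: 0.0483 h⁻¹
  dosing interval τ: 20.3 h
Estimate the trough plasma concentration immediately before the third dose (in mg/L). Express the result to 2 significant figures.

C₀ per dose = Dose / Vd = 2360 / 210 = 11.24 mg/L
Fraction remaining after one interval: r = e^(−kτ) = e^(−0.04830 × 20.3) = 0.3751
Before dose 3, 2 doses have been given (aged 1τ, 2τ).
C_trough = C₀ × (r + r²) = 11.24 × (0.3751 + 0.1407) = 5.798 mg/L

5.8 mg/L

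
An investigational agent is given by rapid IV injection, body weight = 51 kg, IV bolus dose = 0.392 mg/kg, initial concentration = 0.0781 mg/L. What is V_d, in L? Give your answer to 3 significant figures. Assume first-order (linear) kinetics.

256 L

Dose = 0.392 × 51 = 19.99 mg
Vd = Dose / C₀ = 19.99 / 0.0781 = 256.0 L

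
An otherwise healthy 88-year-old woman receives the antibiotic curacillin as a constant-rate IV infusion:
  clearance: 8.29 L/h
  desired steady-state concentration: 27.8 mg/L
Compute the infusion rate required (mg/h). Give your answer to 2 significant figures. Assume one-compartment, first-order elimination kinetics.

230 mg/h

At steady state, infusion rate R₀ = Css × CL = 27.8 × 8.290 = 230.5 mg/h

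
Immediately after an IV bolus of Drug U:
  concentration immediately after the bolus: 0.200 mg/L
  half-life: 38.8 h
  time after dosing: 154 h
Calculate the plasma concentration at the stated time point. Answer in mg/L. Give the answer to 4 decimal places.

k = ln2 / t½ = 0.693147 / 38.8 = 0.01786 h⁻¹
C = C₀ · e^(−k·t) = 0.2000 × e^(−0.01786 × 154)
  = 0.2000 × 0.06390 = 0.01278 mg/L

0.0128 mg/L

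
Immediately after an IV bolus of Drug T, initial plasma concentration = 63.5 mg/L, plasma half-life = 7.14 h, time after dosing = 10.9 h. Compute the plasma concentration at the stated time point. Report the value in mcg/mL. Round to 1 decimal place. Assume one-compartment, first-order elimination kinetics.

k = ln2 / t½ = 0.693147 / 7.14 = 0.09708 h⁻¹
C = C₀ · e^(−k·t) = 63.50 × e^(−0.09708 × 10.9)
  = 63.50 × 0.3471 = 22.04 mg/L
(22.04 mg/L = 22.04 mcg/mL)

22.0 mcg/mL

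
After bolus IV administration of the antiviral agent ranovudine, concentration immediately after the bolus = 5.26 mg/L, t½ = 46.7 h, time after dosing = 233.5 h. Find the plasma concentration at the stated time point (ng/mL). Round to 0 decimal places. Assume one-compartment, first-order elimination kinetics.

164 ng/mL

k = ln2 / t½ = 0.693147 / 46.7 = 0.01484 h⁻¹
t / t½ = 233.5 / 46.7 = 5 half-lives
C = C₀ × (1/2)^5 = 5.260 × 0.03125 = 0.1644 mg/L
Convert: 0.1644 mg/L × 1000 = 164.4 ng/mL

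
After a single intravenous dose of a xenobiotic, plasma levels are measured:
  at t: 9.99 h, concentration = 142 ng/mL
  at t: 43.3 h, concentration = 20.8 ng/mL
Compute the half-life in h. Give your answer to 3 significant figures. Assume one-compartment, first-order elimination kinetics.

12.0 h

k = ln(C₁/C₂) / (t₂ − t₁) = ln(142/20.8) / (43.3 − 9.99)
  = 1.921 / 33.31 = 0.05767 h⁻¹
t½ = ln2 / k = 0.693147 / 0.05767 = 12.02 h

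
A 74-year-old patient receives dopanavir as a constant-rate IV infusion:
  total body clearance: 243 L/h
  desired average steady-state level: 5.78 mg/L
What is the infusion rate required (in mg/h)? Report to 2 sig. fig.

At steady state, infusion rate R₀ = Css × CL = 5.78 × 243.0 = 1405 mg/h

1400 mg/h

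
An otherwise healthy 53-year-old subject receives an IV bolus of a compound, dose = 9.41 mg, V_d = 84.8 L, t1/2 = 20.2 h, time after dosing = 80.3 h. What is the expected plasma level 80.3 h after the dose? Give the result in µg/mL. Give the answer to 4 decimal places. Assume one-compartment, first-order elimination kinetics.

C₀ = Dose / Vd = 9.410 / 84.8 = 0.1110 mg/L
k = ln2 / t½ = 0.693147 / 20.2 = 0.03431 h⁻¹
C = C₀ · e^(−k·t) = 0.1110 × e^(−0.03431 × 80.3)
  = 0.1110 × 0.06360 = 0.007060 mg/L
(0.007060 mg/L = 0.007060 µg/mL)

0.0071 µg/mL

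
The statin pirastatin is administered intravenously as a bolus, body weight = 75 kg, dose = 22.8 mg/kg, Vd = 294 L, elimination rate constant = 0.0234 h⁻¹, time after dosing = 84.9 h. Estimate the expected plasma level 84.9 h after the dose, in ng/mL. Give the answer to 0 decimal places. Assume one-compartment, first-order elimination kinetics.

798 ng/mL

Total dose = 22.8 × 75 = 1710 mg
C₀ = Dose / Vd = 1710 / 294 = 5.816 mg/L
C = C₀ · e^(−k·t) = 5.816 × e^(−0.02340 × 84.9)
  = 5.816 × 0.1372 = 0.7980 mg/L
Convert: 0.7980 mg/L × 1000 = 798.0 ng/mL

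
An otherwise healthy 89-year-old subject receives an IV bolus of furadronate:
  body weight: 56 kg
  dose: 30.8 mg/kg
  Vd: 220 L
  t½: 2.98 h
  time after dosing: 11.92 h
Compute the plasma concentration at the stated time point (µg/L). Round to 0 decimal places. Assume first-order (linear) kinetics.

Total dose = 30.8 × 56 = 1725 mg
C₀ = Dose / Vd = 1725 / 220 = 7.841 mg/L
k = ln2 / t½ = 0.693147 / 2.98 = 0.2326 h⁻¹
t / t½ = 11.92 / 2.98 = 4 half-lives
C = C₀ × (1/2)^4 = 7.841 × 0.06250 = 0.4901 mg/L
Convert: 0.4901 mg/L × 1000 = 490.1 µg/L

490 µg/L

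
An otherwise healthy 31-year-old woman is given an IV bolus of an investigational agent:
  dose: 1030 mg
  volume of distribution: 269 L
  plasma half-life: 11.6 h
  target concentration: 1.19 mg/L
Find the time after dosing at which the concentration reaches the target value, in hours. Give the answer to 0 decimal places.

20 h

C₀ = Dose / Vd = 1030 / 269 = 3.829 mg/L
k = ln2 / t½ = 0.693147 / 11.6 = 0.05975 h⁻¹
t = ln(C₀ / C) / k = ln(3.829 / 1.19) / 0.05975
  = ln(3.218) / 0.05975 = 1.169 / 0.05975 = 19.56 h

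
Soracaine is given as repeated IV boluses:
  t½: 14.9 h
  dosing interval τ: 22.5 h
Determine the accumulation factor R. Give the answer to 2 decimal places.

k = ln2 / t½ = 0.693147 / 14.9 = 0.04652 h⁻¹
e^(−kτ) = e^(−0.04652 × 22.5) = 0.3511
Accumulation ratio R = 1 / (1 − e^(−kτ)) = 1 / (1 − 0.3511) = 1.541

1.54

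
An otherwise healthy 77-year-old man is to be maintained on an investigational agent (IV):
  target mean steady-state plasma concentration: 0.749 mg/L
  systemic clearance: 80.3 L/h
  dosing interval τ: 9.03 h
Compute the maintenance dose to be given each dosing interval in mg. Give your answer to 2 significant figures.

540 mg

At steady state, Dose/τ = Css × CL.
Dose = Css × CL × τ = 0.749 × 80.30 × 9.03 = 543.1 mg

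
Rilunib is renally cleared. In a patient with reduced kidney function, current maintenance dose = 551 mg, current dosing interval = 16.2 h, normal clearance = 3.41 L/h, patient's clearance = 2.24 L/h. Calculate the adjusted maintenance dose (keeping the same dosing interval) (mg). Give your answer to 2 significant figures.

360 mg

To keep the same average steady-state level, dosing rate must scale with clearance.
CL ratio = 2.24 / 3.41 = 0.6569
New dose (same interval) = 551 × 0.6569 = 362.0 mg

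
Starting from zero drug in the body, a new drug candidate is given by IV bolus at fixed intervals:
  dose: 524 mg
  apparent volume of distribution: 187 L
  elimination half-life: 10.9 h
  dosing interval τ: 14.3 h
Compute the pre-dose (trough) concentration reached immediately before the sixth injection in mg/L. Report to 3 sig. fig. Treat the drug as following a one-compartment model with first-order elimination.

C₀ per dose = Dose / Vd = 524 / 187 = 2.802 mg/L
k = ln2 / t½ = 0.693147 / 10.9 = 0.06359 h⁻¹
Fraction remaining after one interval: r = e^(−kτ) = e^(−0.06359 × 14.3) = 0.4028
Before dose 6, 5 doses have been given (aged 1τ, 2τ, 3τ, 4τ, 5τ).
C_trough = C₀ × (r + r² + … + r^5) = C₀ × r(1−r^5)/(1−r)
        = 2.802 × 0.4028 × (1 − 0.01060) / (1 − 0.4028) = 1.870 mg/L

1.87 mg/L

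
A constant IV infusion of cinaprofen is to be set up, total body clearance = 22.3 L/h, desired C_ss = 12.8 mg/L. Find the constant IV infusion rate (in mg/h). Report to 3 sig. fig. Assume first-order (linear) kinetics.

At steady state, infusion rate R₀ = Css × CL = 12.8 × 22.30 = 285.4 mg/h

285 mg/h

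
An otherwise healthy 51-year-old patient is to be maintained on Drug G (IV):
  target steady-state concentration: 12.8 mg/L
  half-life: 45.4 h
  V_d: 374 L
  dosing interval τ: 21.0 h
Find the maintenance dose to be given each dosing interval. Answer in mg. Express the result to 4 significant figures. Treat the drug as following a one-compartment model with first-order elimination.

k = ln2 / t½ = 0.693147 / 45.4 = 0.01527 h⁻¹
CL = k × Vd = 0.01527 × 374 = 5.711 L/h
At steady state, Dose/τ = Css × CL.
Dose = Css × CL × τ = 12.8 × 5.711 × 21.0 = 1535 mg

1535 mg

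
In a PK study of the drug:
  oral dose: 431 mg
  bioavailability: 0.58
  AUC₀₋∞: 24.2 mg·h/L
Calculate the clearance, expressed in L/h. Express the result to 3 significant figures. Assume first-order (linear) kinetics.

10.3 L/h

CL = F·Dose / AUC = 0.58 × 431 / 24.2 = 10.33 L/h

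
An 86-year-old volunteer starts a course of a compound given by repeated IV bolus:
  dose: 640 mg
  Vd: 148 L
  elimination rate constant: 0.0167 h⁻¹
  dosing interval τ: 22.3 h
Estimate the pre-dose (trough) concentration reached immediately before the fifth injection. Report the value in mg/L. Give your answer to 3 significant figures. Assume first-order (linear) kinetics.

C₀ per dose = Dose / Vd = 640 / 148 = 4.324 mg/L
Fraction remaining after one interval: r = e^(−kτ) = e^(−0.01670 × 22.3) = 0.6891
Before dose 5, 4 doses have been given (aged 1τ, 2τ, 3τ, 4τ).
C_trough = C₀ × (r + r² + … + r^4) = C₀ × r(1−r^4)/(1−r)
        = 4.324 × 0.6891 × (1 − 0.2255) / (1 − 0.6891) = 7.423 mg/L

7.42 mg/L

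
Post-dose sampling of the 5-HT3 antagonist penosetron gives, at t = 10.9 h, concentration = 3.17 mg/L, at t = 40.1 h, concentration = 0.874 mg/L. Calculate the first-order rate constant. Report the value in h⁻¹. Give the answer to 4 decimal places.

0.0441 h⁻¹

k = ln(C₁/C₂) / (t₂ − t₁) = ln(3.17/0.874) / (40.1 − 10.9)
  = 1.288 / 29.20 = 0.04411 h⁻¹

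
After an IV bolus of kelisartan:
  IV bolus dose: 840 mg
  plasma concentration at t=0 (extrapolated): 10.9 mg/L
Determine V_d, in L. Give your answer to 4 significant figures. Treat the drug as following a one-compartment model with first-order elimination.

77.06 L

Vd = Dose / C₀ = 840.0 / 10.9 = 77.06 L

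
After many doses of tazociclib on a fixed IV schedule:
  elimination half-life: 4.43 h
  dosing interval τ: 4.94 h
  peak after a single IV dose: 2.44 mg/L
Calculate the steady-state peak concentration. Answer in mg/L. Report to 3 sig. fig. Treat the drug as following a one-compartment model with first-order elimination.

k = ln2 / t½ = 0.693147 / 4.43 = 0.1565 h⁻¹
e^(−kτ) = e^(−0.1565 × 4.94) = 0.4616
Accumulation ratio R = 1 / (1 − e^(−kτ)) = 1 / (1 − 0.4616) = 1.857
Steady-state peak = C₀ × R = 2.44 × 1.857 = 4.531 mg/L

4.53 mg/L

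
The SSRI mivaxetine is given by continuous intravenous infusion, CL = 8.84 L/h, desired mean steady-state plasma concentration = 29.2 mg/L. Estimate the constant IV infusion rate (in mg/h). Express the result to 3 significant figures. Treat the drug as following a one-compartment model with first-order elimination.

At steady state, infusion rate R₀ = Css × CL = 29.2 × 8.840 = 258.1 mg/h

258 mg/h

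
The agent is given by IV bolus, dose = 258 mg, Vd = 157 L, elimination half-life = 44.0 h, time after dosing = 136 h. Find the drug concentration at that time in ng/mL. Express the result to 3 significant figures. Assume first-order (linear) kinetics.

C₀ = Dose / Vd = 258.0 / 157 = 1.643 mg/L
k = ln2 / t½ = 0.693147 / 44.0 = 0.01575 h⁻¹
C = C₀ · e^(−k·t) = 1.643 × e^(−0.01575 × 136)
  = 1.643 × 0.1174 = 0.1929 mg/L
Convert: 0.1929 mg/L × 1000 = 192.9 ng/mL

193 ng/mL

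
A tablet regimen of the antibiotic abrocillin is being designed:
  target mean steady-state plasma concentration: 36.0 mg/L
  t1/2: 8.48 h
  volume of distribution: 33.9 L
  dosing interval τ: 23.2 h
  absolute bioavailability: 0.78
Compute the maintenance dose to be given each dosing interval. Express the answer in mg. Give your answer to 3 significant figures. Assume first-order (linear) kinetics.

2970 mg

k = ln2 / t½ = 0.693147 / 8.48 = 0.08174 h⁻¹
CL = k × Vd = 0.08174 × 33.9 = 2.771 L/h
At steady state, F × (Dose/τ) = Css × CL.
Dose = Css × CL × τ / F = 36.0 × 2.771 × 23.2 / 0.78 = 2967 mg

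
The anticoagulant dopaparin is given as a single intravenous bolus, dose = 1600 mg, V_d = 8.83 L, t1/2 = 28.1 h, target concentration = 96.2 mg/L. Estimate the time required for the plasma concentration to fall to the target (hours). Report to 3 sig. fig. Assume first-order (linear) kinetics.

C₀ = Dose / Vd = 1600 / 8.83 = 181.2 mg/L
k = ln2 / t½ = 0.693147 / 28.1 = 0.02467 h⁻¹
t = ln(C₀ / C) / k = ln(181.2 / 96.2) / 0.02467
  = ln(1.884) / 0.02467 = 0.6334 / 0.02467 = 25.67 h

25.7 h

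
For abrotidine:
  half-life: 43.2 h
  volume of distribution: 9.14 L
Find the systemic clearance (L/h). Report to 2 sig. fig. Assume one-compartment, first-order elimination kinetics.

0.15 L/h

k = ln2 / t½ = 0.693147 / 43.2 = 0.01605 h⁻¹
CL = k × Vd = 0.01605 × 9.14 = 0.1467 L/h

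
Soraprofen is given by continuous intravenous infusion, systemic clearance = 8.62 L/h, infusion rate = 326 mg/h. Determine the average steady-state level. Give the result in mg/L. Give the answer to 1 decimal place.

At steady state Css = R₀ / CL = 326 / 8.620 = 37.82 mg/L

37.8 mg/L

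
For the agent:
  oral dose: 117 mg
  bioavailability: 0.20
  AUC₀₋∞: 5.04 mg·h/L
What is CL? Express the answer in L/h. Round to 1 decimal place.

4.6 L/h

CL = F·Dose / AUC = 0.20 × 117 / 5.04 = 4.643 L/h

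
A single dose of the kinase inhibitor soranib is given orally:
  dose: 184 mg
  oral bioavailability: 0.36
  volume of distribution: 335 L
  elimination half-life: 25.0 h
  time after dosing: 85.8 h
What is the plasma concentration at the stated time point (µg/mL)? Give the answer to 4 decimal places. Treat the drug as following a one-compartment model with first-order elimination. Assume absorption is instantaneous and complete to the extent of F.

Amount reaching circulation = F × Dose = 0.36 × 184.0 = 66.24 mg
C₀ = F·Dose / Vd = 66.24 / 335 = 0.1977 mg/L
k = ln2 / t½ = 0.693147 / 25.0 = 0.02773 h⁻¹
C = C₀ · e^(−k·t) = 0.1977 × e^(−0.02773 × 85.8)
  = 0.1977 × 0.09262 = 0.01831 mg/L
(0.01831 mg/L = 0.01831 µg/mL)

0.0183 µg/mL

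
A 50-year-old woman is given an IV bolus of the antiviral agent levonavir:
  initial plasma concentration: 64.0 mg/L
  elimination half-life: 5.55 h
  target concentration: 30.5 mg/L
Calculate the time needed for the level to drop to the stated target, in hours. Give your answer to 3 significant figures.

5.93 h

k = ln2 / t½ = 0.693147 / 5.55 = 0.1249 h⁻¹
t = ln(C₀ / C) / k = ln(64.00 / 30.5) / 0.1249
  = ln(2.098) / 0.1249 = 0.7410 / 0.1249 = 5.933 h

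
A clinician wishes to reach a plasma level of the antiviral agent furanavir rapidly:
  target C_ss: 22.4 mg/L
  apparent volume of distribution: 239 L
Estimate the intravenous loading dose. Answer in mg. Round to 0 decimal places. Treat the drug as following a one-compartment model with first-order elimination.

5354 mg

LD = Css × Vd = 22.4 × 239 = 5354 mg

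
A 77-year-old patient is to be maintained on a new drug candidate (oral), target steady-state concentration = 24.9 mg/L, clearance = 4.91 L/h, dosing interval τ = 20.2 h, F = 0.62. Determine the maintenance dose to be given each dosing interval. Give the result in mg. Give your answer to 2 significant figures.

At steady state, F × (Dose/τ) = Css × CL.
Dose = Css × CL × τ / F = 24.9 × 4.910 × 20.2 / 0.62 = 3983 mg

4000 mg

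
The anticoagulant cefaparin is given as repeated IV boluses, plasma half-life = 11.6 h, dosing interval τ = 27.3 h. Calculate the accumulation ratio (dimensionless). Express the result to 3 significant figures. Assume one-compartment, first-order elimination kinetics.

1.24

k = ln2 / t½ = 0.693147 / 11.6 = 0.05975 h⁻¹
e^(−kτ) = e^(−0.05975 × 27.3) = 0.1957
Accumulation ratio R = 1 / (1 − e^(−kτ)) = 1 / (1 − 0.1957) = 1.243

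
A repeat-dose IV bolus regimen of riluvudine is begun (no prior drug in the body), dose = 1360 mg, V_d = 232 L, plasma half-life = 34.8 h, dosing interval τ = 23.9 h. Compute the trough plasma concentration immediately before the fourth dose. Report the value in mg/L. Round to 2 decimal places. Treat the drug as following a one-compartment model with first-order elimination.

C₀ per dose = Dose / Vd = 1360 / 232 = 5.862 mg/L
k = ln2 / t½ = 0.693147 / 34.8 = 0.01992 h⁻¹
Fraction remaining after one interval: r = e^(−kτ) = e^(−0.01992 × 23.9) = 0.6212
Before dose 4, 3 doses have been given (aged 1τ, 2τ, 3τ).
C_trough = C₀ × (r + r² + … + r^3) = C₀ × r(1−r^3)/(1−r)
        = 5.862 × 0.6212 × (1 − 0.2397) / (1 − 0.6212) = 7.309 mg/L

7.31 mg/L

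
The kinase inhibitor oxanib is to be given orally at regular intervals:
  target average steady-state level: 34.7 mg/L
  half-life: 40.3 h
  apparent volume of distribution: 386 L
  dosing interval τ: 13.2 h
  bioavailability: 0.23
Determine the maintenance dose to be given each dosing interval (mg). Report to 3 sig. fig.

13200 mg

k = ln2 / t½ = 0.693147 / 40.3 = 0.01720 h⁻¹
CL = k × Vd = 0.01720 × 386 = 6.639 L/h
At steady state, F × (Dose/τ) = Css × CL.
Dose = Css × CL × τ / F = 34.7 × 6.639 × 13.2 / 0.23 = 13220 mg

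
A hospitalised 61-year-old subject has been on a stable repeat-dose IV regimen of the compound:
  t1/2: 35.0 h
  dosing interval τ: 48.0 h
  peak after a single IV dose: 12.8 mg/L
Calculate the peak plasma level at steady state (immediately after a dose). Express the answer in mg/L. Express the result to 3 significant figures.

k = ln2 / t½ = 0.693147 / 35.0 = 0.01980 h⁻¹
e^(−kτ) = e^(−0.01980 × 48.0) = 0.3866
Accumulation ratio R = 1 / (1 − e^(−kτ)) = 1 / (1 − 0.3866) = 1.630
Steady-state peak = C₀ × R = 12.8 × 1.630 = 20.86 mg/L

20.9 mg/L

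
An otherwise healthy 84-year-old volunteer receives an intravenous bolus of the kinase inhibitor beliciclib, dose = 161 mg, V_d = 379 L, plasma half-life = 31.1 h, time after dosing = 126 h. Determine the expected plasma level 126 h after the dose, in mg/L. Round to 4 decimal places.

0.0256 mg/L

C₀ = Dose / Vd = 161.0 / 379 = 0.4248 mg/L
k = ln2 / t½ = 0.693147 / 31.1 = 0.02229 h⁻¹
C = C₀ · e^(−k·t) = 0.4248 × e^(−0.02229 × 126)
  = 0.4248 × 0.06029 = 0.02561 mg/L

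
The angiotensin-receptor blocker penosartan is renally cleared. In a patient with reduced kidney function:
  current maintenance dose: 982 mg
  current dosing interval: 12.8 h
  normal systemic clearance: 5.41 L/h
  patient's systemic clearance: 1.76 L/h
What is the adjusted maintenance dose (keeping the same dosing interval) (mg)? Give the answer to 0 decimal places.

319 mg

To keep the same average steady-state level, dosing rate must scale with clearance.
CL ratio = 1.76 / 5.41 = 0.3253
New dose (same interval) = 982 × 0.3253 = 319.4 mg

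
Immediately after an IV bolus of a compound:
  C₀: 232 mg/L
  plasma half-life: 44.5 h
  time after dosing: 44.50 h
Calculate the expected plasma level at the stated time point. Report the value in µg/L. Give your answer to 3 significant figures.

k = ln2 / t½ = 0.693147 / 44.5 = 0.01558 h⁻¹
t / t½ = 44.50 / 44.5 = 1 half-lives
C = C₀ × (1/2)^1 = 232.0 × 0.5000 = 116.0 mg/L
Convert: 116.0 mg/L × 1000 = 116000 µg/L

116000 µg/L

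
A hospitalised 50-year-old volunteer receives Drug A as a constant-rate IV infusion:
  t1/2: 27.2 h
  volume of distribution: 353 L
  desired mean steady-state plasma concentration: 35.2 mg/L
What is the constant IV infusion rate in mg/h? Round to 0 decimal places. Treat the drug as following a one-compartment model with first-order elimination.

317 mg/h

k = ln2 / t½ = 0.693147 / 27.2 = 0.02548 h⁻¹
CL = k × Vd = 0.02548 × 353 = 8.994 L/h
At steady state, infusion rate R₀ = Css × CL = 35.2 × 8.994 = 316.6 mg/h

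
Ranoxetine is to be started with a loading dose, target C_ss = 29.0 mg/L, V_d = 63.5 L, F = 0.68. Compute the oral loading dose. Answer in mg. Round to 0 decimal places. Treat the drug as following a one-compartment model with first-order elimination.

2708 mg

LD = Css × Vd / F = 29.0 × 63.5 / 0.68 = 2708 mg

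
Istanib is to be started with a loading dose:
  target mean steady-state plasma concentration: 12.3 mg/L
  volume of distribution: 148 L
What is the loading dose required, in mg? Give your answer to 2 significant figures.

1800 mg

LD = Css × Vd = 12.3 × 148 = 1820 mg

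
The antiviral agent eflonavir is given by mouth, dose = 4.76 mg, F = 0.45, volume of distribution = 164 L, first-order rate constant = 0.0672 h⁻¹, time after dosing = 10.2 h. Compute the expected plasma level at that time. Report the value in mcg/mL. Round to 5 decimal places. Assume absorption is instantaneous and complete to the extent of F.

0.00658 mcg/mL

Amount reaching circulation = F × Dose = 0.45 × 4.760 = 2.142 mg
C₀ = F·Dose / Vd = 2.142 / 164 = 0.01306 mg/L
C = C₀ · e^(−k·t) = 0.01306 × e^(−0.06720 × 10.2)
  = 0.01306 × 0.5039 = 0.006581 mg/L
(0.006581 mg/L = 0.006581 mcg/mL)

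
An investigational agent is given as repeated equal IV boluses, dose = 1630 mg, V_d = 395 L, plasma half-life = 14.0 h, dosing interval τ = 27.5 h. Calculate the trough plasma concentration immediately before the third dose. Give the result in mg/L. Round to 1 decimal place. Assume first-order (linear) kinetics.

1.3 mg/L

C₀ per dose = Dose / Vd = 1630 / 395 = 4.127 mg/L
k = ln2 / t½ = 0.693147 / 14.0 = 0.04951 h⁻¹
Fraction remaining after one interval: r = e^(−kτ) = e^(−0.04951 × 27.5) = 0.2563
Before dose 3, 2 doses have been given (aged 1τ, 2τ).
C_trough = C₀ × (r + r²) = 4.127 × (0.2563 + 0.06569) = 1.329 mg/L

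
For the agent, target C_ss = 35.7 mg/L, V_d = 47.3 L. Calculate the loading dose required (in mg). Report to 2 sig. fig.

LD = Css × Vd = 35.7 × 47.3 = 1689 mg

1700 mg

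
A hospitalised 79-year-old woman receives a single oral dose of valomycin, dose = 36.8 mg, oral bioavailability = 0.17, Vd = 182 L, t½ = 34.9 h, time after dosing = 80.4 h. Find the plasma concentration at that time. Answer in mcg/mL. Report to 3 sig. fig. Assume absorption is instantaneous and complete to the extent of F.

Amount reaching circulation = F × Dose = 0.17 × 36.80 = 6.256 mg
C₀ = F·Dose / Vd = 6.256 / 182 = 0.03437 mg/L
k = ln2 / t½ = 0.693147 / 34.9 = 0.01986 h⁻¹
C = C₀ · e^(−k·t) = 0.03437 × e^(−0.01986 × 80.4)
  = 0.03437 × 0.2026 = 0.006963 mg/L
(0.006963 mg/L = 0.006963 mcg/mL)

0.00696 mcg/mL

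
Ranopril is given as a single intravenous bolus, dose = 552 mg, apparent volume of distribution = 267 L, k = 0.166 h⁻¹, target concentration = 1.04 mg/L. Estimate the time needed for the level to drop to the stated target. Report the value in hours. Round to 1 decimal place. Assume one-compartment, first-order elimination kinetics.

C₀ = Dose / Vd = 552.0 / 267 = 2.067 mg/L
t = ln(C₀ / C) / k = ln(2.067 / 1.04) / 0.1660
  = ln(1.988) / 0.1660 = 0.6871 / 0.1660 = 4.139 h

4.1 h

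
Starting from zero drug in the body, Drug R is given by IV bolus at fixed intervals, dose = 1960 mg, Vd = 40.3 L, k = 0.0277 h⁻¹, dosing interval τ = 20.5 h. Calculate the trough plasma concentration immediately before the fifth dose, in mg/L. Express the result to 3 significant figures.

C₀ per dose = Dose / Vd = 1960 / 40.3 = 48.64 mg/L
Fraction remaining after one interval: r = e^(−kτ) = e^(−0.02770 × 20.5) = 0.5667
Before dose 5, 4 doses have been given (aged 1τ, 2τ, 3τ, 4τ).
C_trough = C₀ × (r + r² + … + r^4) = C₀ × r(1−r^4)/(1−r)
        = 48.64 × 0.5667 × (1 − 0.1031) / (1 − 0.5667) = 57.06 mg/L

57.1 mg/L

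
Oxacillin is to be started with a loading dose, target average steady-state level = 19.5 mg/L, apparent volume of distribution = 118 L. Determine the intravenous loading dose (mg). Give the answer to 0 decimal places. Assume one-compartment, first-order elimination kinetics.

LD = Css × Vd = 19.5 × 118 = 2301 mg

2301 mg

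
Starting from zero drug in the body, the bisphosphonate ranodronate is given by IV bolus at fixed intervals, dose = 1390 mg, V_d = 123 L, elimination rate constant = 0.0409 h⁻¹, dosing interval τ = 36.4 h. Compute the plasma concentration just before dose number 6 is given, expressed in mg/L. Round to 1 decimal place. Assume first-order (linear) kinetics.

C₀ per dose = Dose / Vd = 1390 / 123 = 11.30 mg/L
Fraction remaining after one interval: r = e^(−kτ) = e^(−0.04090 × 36.4) = 0.2257
Before dose 6, 5 doses have been given (aged 1τ, 2τ, 3τ, 4τ, 5τ).
C_trough = C₀ × (r + r² + … + r^5) = C₀ × r(1−r^5)/(1−r)
        = 11.30 × 0.2257 × (1 − 0.0005857) / (1 − 0.2257) = 3.292 mg/L

3.3 mg/L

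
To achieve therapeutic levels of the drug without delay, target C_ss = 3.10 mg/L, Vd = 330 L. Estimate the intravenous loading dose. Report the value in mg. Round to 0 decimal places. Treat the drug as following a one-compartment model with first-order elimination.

1023 mg

LD = Css × Vd = 3.10 × 330 = 1023 mg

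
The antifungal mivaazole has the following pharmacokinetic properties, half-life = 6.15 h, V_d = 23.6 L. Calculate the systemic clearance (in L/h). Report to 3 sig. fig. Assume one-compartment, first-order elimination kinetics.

k = ln2 / t½ = 0.693147 / 6.15 = 0.1127 h⁻¹
CL = k × Vd = 0.1127 × 23.6 = 2.660 L/h

2.66 L/h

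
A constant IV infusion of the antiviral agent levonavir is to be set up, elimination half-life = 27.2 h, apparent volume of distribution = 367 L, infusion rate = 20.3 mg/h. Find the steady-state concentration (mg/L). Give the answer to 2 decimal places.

k = ln2 / t½ = 0.693147 / 27.2 = 0.02548 h⁻¹
CL = k × Vd = 0.02548 × 367 = 9.351 L/h
At steady state Css = R₀ / CL = 20.3 / 9.351 = 2.171 mg/L

2.17 mg/L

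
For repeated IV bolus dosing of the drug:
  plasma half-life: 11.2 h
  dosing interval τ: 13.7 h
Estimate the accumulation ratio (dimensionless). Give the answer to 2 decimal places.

k = ln2 / t½ = 0.693147 / 11.2 = 0.06189 h⁻¹
e^(−kτ) = e^(−0.06189 × 13.7) = 0.4283
Accumulation ratio R = 1 / (1 − e^(−kτ)) = 1 / (1 − 0.4283) = 1.749

1.75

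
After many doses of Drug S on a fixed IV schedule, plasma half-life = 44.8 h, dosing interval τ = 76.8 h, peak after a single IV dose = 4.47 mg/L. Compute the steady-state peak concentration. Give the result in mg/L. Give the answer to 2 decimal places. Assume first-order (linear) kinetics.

k = ln2 / t½ = 0.693147 / 44.8 = 0.01547 h⁻¹
e^(−kτ) = e^(−0.01547 × 76.8) = 0.3048
Accumulation ratio R = 1 / (1 − e^(−kτ)) = 1 / (1 − 0.3048) = 1.438
Steady-state peak = C₀ × R = 4.47 × 1.438 = 6.428 mg/L

6.43 mg/L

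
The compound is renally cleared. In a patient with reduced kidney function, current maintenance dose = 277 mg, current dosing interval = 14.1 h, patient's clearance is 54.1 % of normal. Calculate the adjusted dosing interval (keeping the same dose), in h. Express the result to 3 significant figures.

26.1 h

To keep the same average steady-state level, dosing rate must scale with clearance.
CL ratio = 54.1 / 100 = 0.5410
New interval (same dose) = 14.1 / 0.5410 = 26.06 h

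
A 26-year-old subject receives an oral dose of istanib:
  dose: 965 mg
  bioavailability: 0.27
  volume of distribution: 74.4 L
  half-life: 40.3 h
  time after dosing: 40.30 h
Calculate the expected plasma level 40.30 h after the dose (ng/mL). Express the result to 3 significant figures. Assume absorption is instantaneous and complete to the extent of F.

1750 ng/mL

Amount reaching circulation = F × Dose = 0.27 × 965.0 = 260.6 mg
C₀ = F·Dose / Vd = 260.6 / 74.4 = 3.503 mg/L
k = ln2 / t½ = 0.693147 / 40.3 = 0.01720 h⁻¹
t / t½ = 40.30 / 40.3 = 1 half-lives
C = C₀ × (1/2)^1 = 3.503 × 0.5000 = 1.752 mg/L
Convert: 1.752 mg/L × 1000 = 1752 ng/mL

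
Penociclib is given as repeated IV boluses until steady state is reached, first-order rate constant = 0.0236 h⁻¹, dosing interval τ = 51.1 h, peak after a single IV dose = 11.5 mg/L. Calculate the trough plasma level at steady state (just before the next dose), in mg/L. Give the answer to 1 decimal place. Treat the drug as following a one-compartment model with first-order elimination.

4.9 mg/L

e^(−kτ) = e^(−0.02360 × 51.1) = 0.2994
Accumulation ratio R = 1 / (1 − e^(−kτ)) = 1 / (1 − 0.2994) = 1.427
Steady-state trough = C₀ × R × e^(−kτ) = 11.5 × 1.427 × 0.2994 = 4.913 mg/L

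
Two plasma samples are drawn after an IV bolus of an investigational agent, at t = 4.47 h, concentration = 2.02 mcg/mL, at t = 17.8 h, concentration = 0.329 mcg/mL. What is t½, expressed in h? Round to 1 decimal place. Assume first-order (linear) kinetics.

5.1 h

k = ln(C₁/C₂) / (t₂ − t₁) = ln(2.02/0.329) / (17.8 − 4.47)
  = 1.815 / 13.33 = 0.1362 h⁻¹
t½ = ln2 / k = 0.693147 / 0.1362 = 5.089 h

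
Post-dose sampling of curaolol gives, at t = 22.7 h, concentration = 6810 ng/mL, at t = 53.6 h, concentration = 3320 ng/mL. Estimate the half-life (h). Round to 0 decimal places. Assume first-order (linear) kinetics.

30 h

k = ln(C₁/C₂) / (t₂ − t₁) = ln(6810/3320) / (53.6 − 22.7)
  = 0.7184 / 30.90 = 0.02325 h⁻¹
t½ = ln2 / k = 0.693147 / 0.02325 = 29.81 h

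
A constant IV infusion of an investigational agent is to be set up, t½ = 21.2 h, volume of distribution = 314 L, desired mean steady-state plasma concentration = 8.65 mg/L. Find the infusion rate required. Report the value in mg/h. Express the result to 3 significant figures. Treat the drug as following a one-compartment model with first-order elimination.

88.8 mg/h

k = ln2 / t½ = 0.693147 / 21.2 = 0.03270 h⁻¹
CL = k × Vd = 0.03270 × 314 = 10.27 L/h
At steady state, infusion rate R₀ = Css × CL = 8.65 × 10.27 = 88.84 mg/h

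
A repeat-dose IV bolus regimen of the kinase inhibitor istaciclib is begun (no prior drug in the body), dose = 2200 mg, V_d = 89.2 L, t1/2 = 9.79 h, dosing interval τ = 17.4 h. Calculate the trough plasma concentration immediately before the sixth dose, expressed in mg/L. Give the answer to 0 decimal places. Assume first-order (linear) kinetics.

10 mg/L

C₀ per dose = Dose / Vd = 2200 / 89.2 = 24.66 mg/L
k = ln2 / t½ = 0.693147 / 9.79 = 0.07080 h⁻¹
Fraction remaining after one interval: r = e^(−kτ) = e^(−0.07080 × 17.4) = 0.2917
Before dose 6, 5 doses have been given (aged 1τ, 2τ, 3τ, 4τ, 5τ).
C_trough = C₀ × (r + r² + … + r^5) = C₀ × r(1−r^5)/(1−r)
        = 24.66 × 0.2917 × (1 − 0.002112) / (1 − 0.2917) = 10.13 mg/L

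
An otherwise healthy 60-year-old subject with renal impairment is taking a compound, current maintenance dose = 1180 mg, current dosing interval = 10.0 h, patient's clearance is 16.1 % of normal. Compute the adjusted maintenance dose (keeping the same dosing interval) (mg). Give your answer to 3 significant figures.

To keep the same average steady-state level, dosing rate must scale with clearance.
CL ratio = 16.1 / 100 = 0.1610
New dose (same interval) = 1180 × 0.1610 = 190.0 mg

190 mg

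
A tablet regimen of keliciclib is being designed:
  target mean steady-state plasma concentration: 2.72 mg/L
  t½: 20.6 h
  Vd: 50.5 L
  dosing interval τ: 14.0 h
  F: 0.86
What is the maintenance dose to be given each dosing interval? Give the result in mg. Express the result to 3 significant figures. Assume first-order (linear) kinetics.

75.2 mg

k = ln2 / t½ = 0.693147 / 20.6 = 0.03365 h⁻¹
CL = k × Vd = 0.03365 × 50.5 = 1.699 L/h
At steady state, F × (Dose/τ) = Css × CL.
Dose = Css × CL × τ / F = 2.72 × 1.699 × 14.0 / 0.86 = 75.23 mg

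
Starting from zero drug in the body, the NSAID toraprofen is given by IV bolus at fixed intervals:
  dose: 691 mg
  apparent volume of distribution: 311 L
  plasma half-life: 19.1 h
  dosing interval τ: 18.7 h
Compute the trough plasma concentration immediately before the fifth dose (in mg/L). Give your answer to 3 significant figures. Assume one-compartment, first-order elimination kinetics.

2.14 mg/L

C₀ per dose = Dose / Vd = 691 / 311 = 2.222 mg/L
k = ln2 / t½ = 0.693147 / 19.1 = 0.03629 h⁻¹
Fraction remaining after one interval: r = e^(−kτ) = e^(−0.03629 × 18.7) = 0.5073
Before dose 5, 4 doses have been given (aged 1τ, 2τ, 3τ, 4τ).
C_trough = C₀ × (r + r² + … + r^4) = C₀ × r(1−r^4)/(1−r)
        = 2.222 × 0.5073 × (1 − 0.06623) / (1 − 0.5073) = 2.136 mg/L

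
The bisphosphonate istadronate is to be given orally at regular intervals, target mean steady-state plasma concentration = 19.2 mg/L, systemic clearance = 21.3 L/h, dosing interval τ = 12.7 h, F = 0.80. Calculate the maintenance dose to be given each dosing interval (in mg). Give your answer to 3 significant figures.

At steady state, F × (Dose/τ) = Css × CL.
Dose = Css × CL × τ / F = 19.2 × 21.30 × 12.7 / 0.80 = 6492 mg

6490 mg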